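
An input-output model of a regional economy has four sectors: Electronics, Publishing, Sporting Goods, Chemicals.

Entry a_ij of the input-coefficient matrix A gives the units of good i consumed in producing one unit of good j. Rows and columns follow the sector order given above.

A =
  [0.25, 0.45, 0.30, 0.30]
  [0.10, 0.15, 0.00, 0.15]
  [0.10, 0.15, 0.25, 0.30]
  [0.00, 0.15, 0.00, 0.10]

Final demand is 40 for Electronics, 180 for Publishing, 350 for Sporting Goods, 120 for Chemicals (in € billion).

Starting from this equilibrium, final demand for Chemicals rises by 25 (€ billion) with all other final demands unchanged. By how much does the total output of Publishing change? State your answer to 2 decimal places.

Δx_2 = 7.82

I − A =
  [   0.75    -0.45    -0.30    -0.30]
  [  -0.10     0.85     0.00    -0.15]
  [  -0.10    -0.15     0.75    -0.30]
  [   0.00    -0.15     0.00     0.90]
Compute the cofactors C_ij = (−1)^(i+j)·(3×3 minor ij) of I−A; the adjugate is their transpose:
adj(I−A) = Cᵀ =
  [ 0.556875   0.391500   0.222750   0.325125]
  [ 0.067500   0.479250   0.027000   0.111375]
  [ 0.092250   0.180000   0.511875   0.231375]
  [ 0.011250   0.079875   0.004500   0.414375]
det(I−A) = Σ_j (I−A)_1j·C_1j = (0.75)(0.556875) + (-0.45)(0.067500) + (-0.30)(0.092250) + (-0.30)(0.011250) = 0.35623125
(I − A)⁻¹ = adj(I−A) / det(I−A) ≈
  [   1.5632     1.0990     0.6253     0.9127]
  [   0.1895     1.3453     0.0758     0.3126]
  [   0.2590     0.5053     1.4369     0.6495]
  [   0.0316     0.2242     0.0126     1.1632]
Δx = (I − A)⁻¹ Δd with Δd having +25 in the Chemicals component and 0 elsewhere.
So Δx_2 = L_24 · (+25), where L_24 = adj(I−A)_24 / det(I−A) = 0.111375 / 0.35623125.
Δx_2 = 0.111375 × (+25) / 0.35623125 = 2.784375 / 0.35623125 ≈ 7.82.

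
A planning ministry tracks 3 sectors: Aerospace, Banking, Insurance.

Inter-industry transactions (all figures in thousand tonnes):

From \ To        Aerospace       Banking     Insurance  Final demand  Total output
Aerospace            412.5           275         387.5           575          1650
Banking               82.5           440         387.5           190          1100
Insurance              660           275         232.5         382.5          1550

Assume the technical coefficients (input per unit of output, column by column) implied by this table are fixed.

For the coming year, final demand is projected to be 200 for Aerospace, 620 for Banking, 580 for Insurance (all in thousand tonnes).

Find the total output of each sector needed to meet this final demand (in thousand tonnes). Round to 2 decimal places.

x_A = 1617.94, x_B = 2016.89, x_I = 2036.94

Technical coefficients a_ij = z_ij / X_j:
  a_AA = 412.5/1650 = 0.25, a_BA = 82.5/1650 = 0.05, a_IA = 660/1650 = 0.40
  a_AB = 275/1100 = 0.25, a_BB = 440/1100 = 0.40, a_IB = 275/1100 = 0.25
  a_AI = 387.5/1550 = 0.25, a_BI = 387.5/1550 = 0.25, a_II = 232.5/1550 = 0.15
I − A =
  [   0.75    -0.25    -0.25]
  [  -0.05     0.60    -0.25]
  [  -0.40    -0.25     0.85]
Cofactors of I−A, C_ij = (−1)^(i+j)·(minor ij) (rows/columns in the sector order above):
  C_11 = (0.60)(0.85) − (-0.25)(-0.25) = 0.4475
  C_12 = −[(-0.05)(0.85) − (-0.25)(-0.40)] = 0.1425
  C_13 = (-0.05)(-0.25) − (0.60)(-0.40) = 0.2525
  C_21 = −[(-0.25)(0.85) − (-0.25)(-0.25)] = 0.2750
  C_22 = (0.75)(0.85) − (-0.25)(-0.40) = 0.5375
  C_23 = −[(0.75)(-0.25) − (-0.25)(-0.40)] = 0.2875
  C_31 = (-0.25)(-0.25) − (-0.25)(0.60) = 0.2125
  C_32 = −[(0.75)(-0.25) − (-0.25)(-0.05)] = 0.2000
  C_33 = (0.75)(0.60) − (-0.25)(-0.05) = 0.4375
det(I−A) = Σ_j (I−A)_1j·C_1j = (0.75)(0.4475) + (-0.25)(0.1425) + (-0.25)(0.2525) = 0.236875
adj(I−A) = Cᵀ =
  [ 0.4475   0.2750   0.2125]
  [ 0.1425   0.5375   0.2000]
  [ 0.2525   0.2875   0.4375]
(I − A)⁻¹ = adj(I−A) / det(I−A) ≈
  [   1.8892     1.1609     0.8971]
  [   0.6016     2.2691     0.8443]
  [   1.0660     1.2137     1.8470]
x = (I − A)⁻¹ d = adj(I−A)·d / det(I−A), with det(I−A) = 0.236875:
  x_A = (0.4475·200 + 0.2750·620 + 0.2125·580) / 0.236875 = 383.25 / 0.236875 ≈ 1617.94
  x_B = (0.1425·200 + 0.5375·620 + 0.2000·580) / 0.236875 = 477.75 / 0.236875 ≈ 2016.89
  x_I = (0.2525·200 + 0.2875·620 + 0.4375·580) / 0.236875 = 482.50 / 0.236875 ≈ 2036.94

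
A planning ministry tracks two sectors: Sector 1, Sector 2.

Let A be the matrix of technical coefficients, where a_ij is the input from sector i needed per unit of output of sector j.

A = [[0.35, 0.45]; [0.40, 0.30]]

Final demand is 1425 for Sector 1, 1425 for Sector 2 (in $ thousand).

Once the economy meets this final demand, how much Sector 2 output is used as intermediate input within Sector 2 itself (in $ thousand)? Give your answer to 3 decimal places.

z_22 = 1632.273

I − A =
  [   0.65    -0.45]
  [  -0.40     0.70]
det(I−A) = (0.65)(0.70) − (-0.45)(-0.40) = 0.2750
adj(I−A) = [[0.70, 0.45], [0.40, 0.65]]
(I − A)⁻¹ = adj(I−A) / det(I−A) ≈
  [   2.5455     1.6364]
  [   1.4545     2.3636]
First solve x = (I − A)⁻¹ d = adj(I−A)·d / det(I−A); in particular x_2 = (0.40·1425 + 0.65·1425) / 0.2750 = 1496.25 / 0.2750 ≈ 5440.90909.
Intermediate flow from 2 to 2: z_22 = a_22 · x_2 = 0.30 × 1496.25 / 0.2750 = 448.875 / 0.2750 ≈ 1632.273.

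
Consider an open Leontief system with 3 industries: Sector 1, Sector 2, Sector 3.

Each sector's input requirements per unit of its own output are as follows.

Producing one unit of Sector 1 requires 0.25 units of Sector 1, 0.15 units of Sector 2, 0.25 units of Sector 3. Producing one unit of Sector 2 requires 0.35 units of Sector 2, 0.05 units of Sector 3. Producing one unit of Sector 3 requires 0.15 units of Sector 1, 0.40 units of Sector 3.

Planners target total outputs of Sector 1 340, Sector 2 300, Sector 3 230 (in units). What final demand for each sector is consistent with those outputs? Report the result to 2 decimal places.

I − A =
  [   0.75     0.00    -0.15]
  [  -0.15     0.65     0.00]
  [  -0.25    -0.05     0.60]
d = (I − A) x:
  d_1 = (+0.75)·340 + (+0.00)·300 + (-0.15)·230 = 220.50
  d_2 = (-0.15)·340 + (+0.65)·300 + (+0.00)·230 = 144.00
  d_3 = (-0.25)·340 + (-0.05)·300 + (+0.60)·230 = 38.00

d_1 = 220.50, d_2 = 144.00, d_3 = 38.00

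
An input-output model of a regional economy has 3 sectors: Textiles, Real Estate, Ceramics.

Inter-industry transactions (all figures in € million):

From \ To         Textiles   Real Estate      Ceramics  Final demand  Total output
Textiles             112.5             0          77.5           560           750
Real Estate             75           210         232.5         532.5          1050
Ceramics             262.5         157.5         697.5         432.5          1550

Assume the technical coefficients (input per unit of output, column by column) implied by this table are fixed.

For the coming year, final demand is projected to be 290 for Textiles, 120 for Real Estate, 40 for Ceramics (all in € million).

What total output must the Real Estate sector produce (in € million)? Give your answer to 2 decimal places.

x_2 = 266.01

Technical coefficients a_ij = z_ij / X_j:
  a_11 = 112.5/750 = 0.15, a_21 = 75/750 = 0.10, a_31 = 262.5/750 = 0.35
  a_12 = 0/1050 = 0.00, a_22 = 210/1050 = 0.20, a_32 = 157.5/1050 = 0.15
  a_13 = 77.5/1550 = 0.05, a_23 = 232.5/1550 = 0.15, a_33 = 697.5/1550 = 0.45
I − A =
  [   0.85     0.00    -0.05]
  [  -0.10     0.80    -0.15]
  [  -0.35    -0.15     0.55]
Cofactors of I−A, C_ij = (−1)^(i+j)·(minor ij) (rows/columns in the sector order above):
  C_11 = (0.80)(0.55) − (-0.15)(-0.15) = 0.4175
  C_12 = −[(-0.10)(0.55) − (-0.15)(-0.35)] = 0.1075
  C_13 = (-0.10)(-0.15) − (0.80)(-0.35) = 0.2950
  C_21 = −[(0.00)(0.55) − (-0.05)(-0.15)] = 0.0075
  C_22 = (0.85)(0.55) − (-0.05)(-0.35) = 0.4500
  C_23 = −[(0.85)(-0.15) − (0.00)(-0.35)] = 0.1275
  C_31 = (0.00)(-0.15) − (-0.05)(0.80) = 0.0400
  C_32 = −[(0.85)(-0.15) − (-0.05)(-0.10)] = 0.1325
  C_33 = (0.85)(0.80) − (0.00)(-0.10) = 0.6800
det(I−A) = Σ_j (I−A)_1j·C_1j = (0.85)(0.4175) + (0.00)(0.1075) + (-0.05)(0.2950) = 0.340125
adj(I−A) = Cᵀ =
  [ 0.4175   0.0075   0.0400]
  [ 0.1075   0.4500   0.1325]
  [ 0.2950   0.1275   0.6800]
(I − A)⁻¹ = adj(I−A) / det(I−A) ≈
  [   1.2275     0.0221     0.1176]
  [   0.3161     1.3230     0.3896]
  [   0.8673     0.3749     1.9993]
x = (I − A)⁻¹ d = adj(I−A)·d / det(I−A), with det(I−A) = 0.340125:
  x_1 = (0.4175·290 + 0.0075·120 + 0.0400·40) / 0.340125 = 123.575 / 0.340125 ≈ 363.32
  x_2 = (0.1075·290 + 0.4500·120 + 0.1325·40) / 0.340125 = 90.475 / 0.340125 ≈ 266.01
  x_3 = (0.2950·290 + 0.1275·120 + 0.6800·40) / 0.340125 = 128.05 / 0.340125 ≈ 376.48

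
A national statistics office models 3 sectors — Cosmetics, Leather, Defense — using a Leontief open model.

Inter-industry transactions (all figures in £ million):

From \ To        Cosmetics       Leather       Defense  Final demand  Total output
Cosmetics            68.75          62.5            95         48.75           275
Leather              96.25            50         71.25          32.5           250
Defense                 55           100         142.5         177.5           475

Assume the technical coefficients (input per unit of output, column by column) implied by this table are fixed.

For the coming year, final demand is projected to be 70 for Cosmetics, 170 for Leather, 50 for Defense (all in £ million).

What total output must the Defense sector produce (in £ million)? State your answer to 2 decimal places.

Technical coefficients a_ij = z_ij / X_j:
  a_11 = 68.75/275 = 0.25, a_21 = 96.25/275 = 0.35, a_31 = 55/275 = 0.20
  a_12 = 62.5/250 = 0.25, a_22 = 50/250 = 0.20, a_32 = 100/250 = 0.40
  a_13 = 95/475 = 0.20, a_23 = 71.25/475 = 0.15, a_33 = 142.5/475 = 0.30
I − A =
  [   0.75    -0.25    -0.20]
  [  -0.35     0.80    -0.15]
  [  -0.20    -0.40     0.70]
Cofactors of I−A, C_ij = (−1)^(i+j)·(minor ij) (rows/columns in the sector order above):
  C_11 = (0.80)(0.70) − (-0.15)(-0.40) = 0.5000
  C_12 = −[(-0.35)(0.70) − (-0.15)(-0.20)] = 0.2750
  C_13 = (-0.35)(-0.40) − (0.80)(-0.20) = 0.3000
  C_21 = −[(-0.25)(0.70) − (-0.20)(-0.40)] = 0.2550
  C_22 = (0.75)(0.70) − (-0.20)(-0.20) = 0.4850
  C_23 = −[(0.75)(-0.40) − (-0.25)(-0.20)] = 0.3500
  C_31 = (-0.25)(-0.15) − (-0.20)(0.80) = 0.1975
  C_32 = −[(0.75)(-0.15) − (-0.20)(-0.35)] = 0.1825
  C_33 = (0.75)(0.80) − (-0.25)(-0.35) = 0.5125
det(I−A) = Σ_j (I−A)_1j·C_1j = (0.75)(0.5000) + (-0.25)(0.2750) + (-0.20)(0.3000) = 0.24625
adj(I−A) = Cᵀ =
  [ 0.5000   0.2550   0.1975]
  [ 0.2750   0.4850   0.1825]
  [ 0.3000   0.3500   0.5125]
(I − A)⁻¹ = adj(I−A) / det(I−A) ≈
  [   2.0305     1.0355     0.8020]
  [   1.1168     1.9695     0.7411]
  [   1.2183     1.4213     2.0812]
x = (I − A)⁻¹ d = adj(I−A)·d / det(I−A), with det(I−A) = 0.24625:
  x_1 = (0.5000·70 + 0.2550·170 + 0.1975·50) / 0.24625 = 88.225 / 0.24625 ≈ 358.27
  x_2 = (0.2750·70 + 0.4850·170 + 0.1825·50) / 0.24625 = 110.825 / 0.24625 ≈ 450.05
  x_3 = (0.3000·70 + 0.3500·170 + 0.5125·50) / 0.24625 = 106.125 / 0.24625 ≈ 430.96

x_3 = 430.96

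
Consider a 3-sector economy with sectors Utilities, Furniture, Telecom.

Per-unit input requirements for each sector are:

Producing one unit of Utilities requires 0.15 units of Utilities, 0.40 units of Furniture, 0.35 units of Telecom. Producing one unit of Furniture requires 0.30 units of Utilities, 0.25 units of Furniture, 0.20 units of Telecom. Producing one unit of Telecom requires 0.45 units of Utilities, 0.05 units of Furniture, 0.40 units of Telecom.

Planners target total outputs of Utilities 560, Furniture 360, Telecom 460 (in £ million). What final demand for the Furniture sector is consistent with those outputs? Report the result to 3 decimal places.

d_2 = 23.000

I − A =
  [   0.85    -0.30    -0.45]
  [  -0.40     0.75    -0.05]
  [  -0.35    -0.20     0.60]
d = (I − A) x:
  d_1 = (+0.85)·560 + (-0.30)·360 + (-0.45)·460 = 161.000
  d_2 = (-0.40)·560 + (+0.75)·360 + (-0.05)·460 = 23.000
  d_3 = (-0.35)·560 + (-0.20)·360 + (+0.60)·460 = 8.000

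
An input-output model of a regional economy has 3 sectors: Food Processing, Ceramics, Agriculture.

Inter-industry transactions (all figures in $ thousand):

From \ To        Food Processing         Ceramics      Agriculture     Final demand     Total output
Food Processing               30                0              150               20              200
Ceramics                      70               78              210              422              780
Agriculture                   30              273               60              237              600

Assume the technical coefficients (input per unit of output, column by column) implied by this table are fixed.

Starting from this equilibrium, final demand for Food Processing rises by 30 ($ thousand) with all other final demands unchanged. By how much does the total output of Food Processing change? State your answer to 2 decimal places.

Technical coefficients a_ij = z_ij / X_j:
  a_FF = 30/200 = 0.15, a_CF = 70/200 = 0.35, a_AF = 30/200 = 0.15
  a_FC = 0/780 = 0.00, a_CC = 78/780 = 0.10, a_AC = 273/780 = 0.35
  a_FA = 150/600 = 0.25, a_CA = 210/600 = 0.35, a_AA = 60/600 = 0.10
I − A =
  [   0.85     0.00    -0.25]
  [  -0.35     0.90    -0.35]
  [  -0.15    -0.35     0.90]
Cofactors of I−A, C_ij = (−1)^(i+j)·(minor ij) (rows/columns in the sector order above):
  C_11 = (0.90)(0.90) − (-0.35)(-0.35) = 0.6875
  C_12 = −[(-0.35)(0.90) − (-0.35)(-0.15)] = 0.3675
  C_13 = (-0.35)(-0.35) − (0.90)(-0.15) = 0.2575
  C_21 = −[(0.00)(0.90) − (-0.25)(-0.35)] = 0.0875
  C_22 = (0.85)(0.90) − (-0.25)(-0.15) = 0.7275
  C_23 = −[(0.85)(-0.35) − (0.00)(-0.15)] = 0.2975
  C_31 = (0.00)(-0.35) − (-0.25)(0.90) = 0.2250
  C_32 = −[(0.85)(-0.35) − (-0.25)(-0.35)] = 0.3850
  C_33 = (0.85)(0.90) − (0.00)(-0.35) = 0.7650
det(I−A) = Σ_j (I−A)_1j·C_1j = (0.85)(0.6875) + (0.00)(0.3675) + (-0.25)(0.2575) = 0.5200
adj(I−A) = Cᵀ =
  [ 0.6875   0.0875   0.2250]
  [ 0.3675   0.7275   0.3850]
  [ 0.2575   0.2975   0.7650]
(I − A)⁻¹ = adj(I−A) / det(I−A) ≈
  [   1.3221     0.1683     0.4327]
  [   0.7067     1.3990     0.7404]
  [   0.4952     0.5721     1.4712]
Δx = (I − A)⁻¹ Δd with Δd having +30 in the Food Processing component and 0 elsewhere.
So Δx_F = L_FF · (+30), where L_FF = adj(I−A)_FF / det(I−A) = 0.6875 / 0.5200.
Δx_F = 0.6875 × (+30) / 0.5200 = 20.625 / 0.5200 ≈ 39.66.

Δx_F = 39.66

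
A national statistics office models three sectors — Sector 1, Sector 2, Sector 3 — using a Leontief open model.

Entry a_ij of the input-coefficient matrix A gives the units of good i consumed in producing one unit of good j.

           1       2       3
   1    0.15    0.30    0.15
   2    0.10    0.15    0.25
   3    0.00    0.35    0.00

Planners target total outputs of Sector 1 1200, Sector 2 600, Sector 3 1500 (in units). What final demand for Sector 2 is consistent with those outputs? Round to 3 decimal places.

I − A =
  [   0.85    -0.30    -0.15]
  [  -0.10     0.85    -0.25]
  [   0.00    -0.35     1.00]
d = (I − A) x:
  d_1 = (+0.85)·1200 + (-0.30)·600 + (-0.15)·1500 = 615.000
  d_2 = (-0.10)·1200 + (+0.85)·600 + (-0.25)·1500 = 15.000
  d_3 = (+0.00)·1200 + (-0.35)·600 + (+1.00)·1500 = 1290.000

d_2 = 15.000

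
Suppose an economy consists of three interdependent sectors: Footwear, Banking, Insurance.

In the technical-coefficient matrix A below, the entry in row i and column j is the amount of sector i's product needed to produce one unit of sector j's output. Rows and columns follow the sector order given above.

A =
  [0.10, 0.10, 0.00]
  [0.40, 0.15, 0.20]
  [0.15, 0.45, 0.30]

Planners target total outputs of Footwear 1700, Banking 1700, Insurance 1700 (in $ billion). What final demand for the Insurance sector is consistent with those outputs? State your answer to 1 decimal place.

d_I = 170.0

I − A =
  [   0.90    -0.10     0.00]
  [  -0.40     0.85    -0.20]
  [  -0.15    -0.45     0.70]
d = (I − A) x:
  d_F = (+0.90)·1700 + (-0.10)·1700 + (+0.00)·1700 = 1360.0
  d_B = (-0.40)·1700 + (+0.85)·1700 + (-0.20)·1700 = 425.0
  d_I = (-0.15)·1700 + (-0.45)·1700 + (+0.70)·1700 = 170.0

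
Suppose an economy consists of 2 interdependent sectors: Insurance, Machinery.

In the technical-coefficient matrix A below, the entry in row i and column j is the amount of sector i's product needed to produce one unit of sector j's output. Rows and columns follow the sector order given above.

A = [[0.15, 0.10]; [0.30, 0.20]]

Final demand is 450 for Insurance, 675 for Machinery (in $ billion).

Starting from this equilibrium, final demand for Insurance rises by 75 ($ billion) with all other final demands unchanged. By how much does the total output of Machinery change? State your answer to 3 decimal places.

Δx_2 = 34.615

I − A =
  [   0.85    -0.10]
  [  -0.30     0.80]
det(I−A) = (0.85)(0.80) − (-0.10)(-0.30) = 0.6500
adj(I−A) = [[0.80, 0.10], [0.30, 0.85]]
(I − A)⁻¹ = adj(I−A) / det(I−A) ≈
  [   1.2308     0.1538]
  [   0.4615     1.3077]
Δx = (I − A)⁻¹ Δd with Δd having +75 in the Insurance component and 0 elsewhere.
So Δx_2 = L_21 · (+75), where L_21 = adj(I−A)_21 / det(I−A) = 0.30 / 0.6500.
Δx_2 = 0.30 × (+75) / 0.6500 = 22.50 / 0.6500 ≈ 34.615.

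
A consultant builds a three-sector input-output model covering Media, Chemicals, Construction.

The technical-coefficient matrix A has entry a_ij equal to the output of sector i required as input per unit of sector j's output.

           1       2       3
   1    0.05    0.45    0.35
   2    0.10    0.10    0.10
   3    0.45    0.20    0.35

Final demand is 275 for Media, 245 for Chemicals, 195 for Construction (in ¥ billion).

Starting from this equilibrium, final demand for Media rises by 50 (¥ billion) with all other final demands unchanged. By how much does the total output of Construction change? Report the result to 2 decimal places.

I − A =
  [   0.95    -0.45    -0.35]
  [  -0.10     0.90    -0.10]
  [  -0.45    -0.20     0.65]
Cofactors of I−A, C_ij = (−1)^(i+j)·(minor ij) (rows/columns in the sector order above):
  C_11 = (0.90)(0.65) − (-0.10)(-0.20) = 0.5650
  C_12 = −[(-0.10)(0.65) − (-0.10)(-0.45)] = 0.1100
  C_13 = (-0.10)(-0.20) − (0.90)(-0.45) = 0.4250
  C_21 = −[(-0.45)(0.65) − (-0.35)(-0.20)] = 0.3625
  C_22 = (0.95)(0.65) − (-0.35)(-0.45) = 0.4600
  C_23 = −[(0.95)(-0.20) − (-0.45)(-0.45)] = 0.3925
  C_31 = (-0.45)(-0.10) − (-0.35)(0.90) = 0.3600
  C_32 = −[(0.95)(-0.10) − (-0.35)(-0.10)] = 0.1300
  C_33 = (0.95)(0.90) − (-0.45)(-0.10) = 0.8100
det(I−A) = Σ_j (I−A)_1j·C_1j = (0.95)(0.5650) + (-0.45)(0.1100) + (-0.35)(0.4250) = 0.3385
adj(I−A) = Cᵀ =
  [ 0.5650   0.3625   0.3600]
  [ 0.1100   0.4600   0.1300]
  [ 0.4250   0.3925   0.8100]
(I − A)⁻¹ = adj(I−A) / det(I−A) ≈
  [   1.6691     1.0709     1.0635]
  [   0.3250     1.3589     0.3840]
  [   1.2555     1.1595     2.3929]
Δx = (I − A)⁻¹ Δd with Δd having +50 in the Media component and 0 elsewhere.
So Δx_3 = L_31 · (+50), where L_31 = adj(I−A)_31 / det(I−A) = 0.4250 / 0.3385.
Δx_3 = 0.4250 × (+50) / 0.3385 = 21.25 / 0.3385 ≈ 62.78.

Δx_3 = 62.78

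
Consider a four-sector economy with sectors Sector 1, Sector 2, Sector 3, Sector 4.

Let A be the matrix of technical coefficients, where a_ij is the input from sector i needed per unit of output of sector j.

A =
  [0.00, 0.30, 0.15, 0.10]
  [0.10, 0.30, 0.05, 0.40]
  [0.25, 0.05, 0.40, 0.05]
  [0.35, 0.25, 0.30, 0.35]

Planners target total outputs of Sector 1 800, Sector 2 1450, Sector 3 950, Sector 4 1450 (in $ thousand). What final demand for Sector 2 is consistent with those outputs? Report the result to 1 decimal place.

I − A =
  [   1.00    -0.30    -0.15    -0.10]
  [  -0.10     0.70    -0.05    -0.40]
  [  -0.25    -0.05     0.60    -0.05]
  [  -0.35    -0.25    -0.30     0.65]
d = (I − A) x:
  d_1 = (+1.00)·800 + (-0.30)·1450 + (-0.15)·950 + (-0.10)·1450 = 77.5
  d_2 = (-0.10)·800 + (+0.70)·1450 + (-0.05)·950 + (-0.40)·1450 = 307.5
  d_3 = (-0.25)·800 + (-0.05)·1450 + (+0.60)·950 + (-0.05)·1450 = 225.0
  d_4 = (-0.35)·800 + (-0.25)·1450 + (-0.30)·950 + (+0.65)·1450 = 15.0

d_2 = 307.5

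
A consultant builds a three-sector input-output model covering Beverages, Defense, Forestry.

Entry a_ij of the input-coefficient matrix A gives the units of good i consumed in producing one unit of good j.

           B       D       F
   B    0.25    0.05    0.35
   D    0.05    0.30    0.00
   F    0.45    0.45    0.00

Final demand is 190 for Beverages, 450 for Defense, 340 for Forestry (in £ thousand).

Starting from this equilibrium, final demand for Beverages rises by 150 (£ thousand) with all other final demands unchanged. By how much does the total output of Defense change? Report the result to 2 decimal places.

Δx_D = 18.55

I − A =
  [   0.75    -0.05    -0.35]
  [  -0.05     0.70     0.00]
  [  -0.45    -0.45     1.00]
Cofactors of I−A, C_ij = (−1)^(i+j)·(minor ij) (rows/columns in the sector order above):
  C_11 = (0.70)(1.00) − (0.00)(-0.45) = 0.7000
  C_12 = −[(-0.05)(1.00) − (0.00)(-0.45)] = 0.0500
  C_13 = (-0.05)(-0.45) − (0.70)(-0.45) = 0.3375
  C_21 = −[(-0.05)(1.00) − (-0.35)(-0.45)] = 0.2075
  C_22 = (0.75)(1.00) − (-0.35)(-0.45) = 0.5925
  C_23 = −[(0.75)(-0.45) − (-0.05)(-0.45)] = 0.3600
  C_31 = (-0.05)(0.00) − (-0.35)(0.70) = 0.2450
  C_32 = −[(0.75)(0.00) − (-0.35)(-0.05)] = 0.0175
  C_33 = (0.75)(0.70) − (-0.05)(-0.05) = 0.5225
det(I−A) = Σ_j (I−A)_1j·C_1j = (0.75)(0.7000) + (-0.05)(0.0500) + (-0.35)(0.3375) = 0.404375
adj(I−A) = Cᵀ =
  [ 0.7000   0.2075   0.2450]
  [ 0.0500   0.5925   0.0175]
  [ 0.3375   0.3600   0.5225]
(I − A)⁻¹ = adj(I−A) / det(I−A) ≈
  [   1.7311     0.5131     0.6059]
  [   0.1236     1.4652     0.0433]
  [   0.8346     0.8903     1.2921]
Δx = (I − A)⁻¹ Δd with Δd having +150 in the Beverages component and 0 elsewhere.
So Δx_D = L_DB · (+150), where L_DB = adj(I−A)_DB / det(I−A) = 0.0500 / 0.404375.
Δx_D = 0.0500 × (+150) / 0.404375 = 7.50 / 0.404375 ≈ 18.55.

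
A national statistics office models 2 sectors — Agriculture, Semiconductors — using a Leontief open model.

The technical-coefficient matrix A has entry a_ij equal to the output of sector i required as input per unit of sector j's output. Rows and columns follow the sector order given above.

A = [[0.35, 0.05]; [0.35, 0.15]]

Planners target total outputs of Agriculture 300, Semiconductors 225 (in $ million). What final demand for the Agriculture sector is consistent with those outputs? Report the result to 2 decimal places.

d_A = 183.75

I − A =
  [   0.65    -0.05]
  [  -0.35     0.85]
d = (I − A) x:
  d_A = (+0.65)·300 + (-0.05)·225 = 183.75
  d_S = (-0.35)·300 + (+0.85)·225 = 86.25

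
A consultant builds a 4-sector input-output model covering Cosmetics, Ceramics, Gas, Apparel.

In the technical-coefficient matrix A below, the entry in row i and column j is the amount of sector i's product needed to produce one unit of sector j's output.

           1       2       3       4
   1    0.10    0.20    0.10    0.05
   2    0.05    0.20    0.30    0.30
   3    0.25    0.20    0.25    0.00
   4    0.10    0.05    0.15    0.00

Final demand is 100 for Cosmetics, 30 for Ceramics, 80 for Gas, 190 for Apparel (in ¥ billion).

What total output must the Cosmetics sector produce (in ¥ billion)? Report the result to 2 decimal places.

x_1 = 204.33

I − A =
  [   0.90    -0.20    -0.10    -0.05]
  [  -0.05     0.80    -0.30    -0.30]
  [  -0.25    -0.20     0.75     0.00]
  [  -0.10    -0.05    -0.15     1.00]
Compute the cofactors C_ij = (−1)^(i+j)·(3×3 minor ij) of I−A; the adjugate is their transpose:
adj(I−A) = Cᵀ =
  [ 0.519750   0.173375   0.154250   0.078000]
  [ 0.146250   0.644375   0.317375   0.200625]
  [ 0.212250   0.229625   0.686375   0.079500]
  [ 0.091125   0.084000   0.134250   0.442500]
det(I−A) = Σ_j (I−A)_1j·C_1j = (0.90)(0.519750) + (-0.20)(0.146250) + (-0.10)(0.212250) + (-0.05)(0.091125) = 0.41274375
(I − A)⁻¹ = adj(I−A) / det(I−A) ≈
  [   1.2593     0.4201     0.3737     0.1890]
  [   0.3543     1.5612     0.7689     0.4861]
  [   0.5142     0.5563     1.6630     0.1926]
  [   0.2208     0.2035     0.3253     1.0721]
x = (I − A)⁻¹ d = adj(I−A)·d / det(I−A), with det(I−A) = 0.41274375:
  x_1 = (0.519750·100 + 0.173375·30 + 0.154250·80 + 0.078000·190) / 0.41274375 = 84.33625 / 0.41274375 ≈ 204.33
  x_2 = (0.146250·100 + 0.644375·30 + 0.317375·80 + 0.200625·190) / 0.41274375 = 97.465 / 0.41274375 ≈ 236.14
  x_3 = (0.212250·100 + 0.229625·30 + 0.686375·80 + 0.079500·190) / 0.41274375 = 98.12875 / 0.41274375 ≈ 237.75
  x_4 = (0.091125·100 + 0.084000·30 + 0.134250·80 + 0.442500·190) / 0.41274375 = 106.4475 / 0.41274375 ≈ 257.90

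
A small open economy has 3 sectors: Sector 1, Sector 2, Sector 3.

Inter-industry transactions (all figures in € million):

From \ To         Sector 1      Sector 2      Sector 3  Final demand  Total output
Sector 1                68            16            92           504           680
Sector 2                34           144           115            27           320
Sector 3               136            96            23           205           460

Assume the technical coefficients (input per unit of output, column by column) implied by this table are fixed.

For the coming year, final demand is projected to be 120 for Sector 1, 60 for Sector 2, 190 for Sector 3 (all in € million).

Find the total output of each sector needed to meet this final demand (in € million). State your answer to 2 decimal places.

x_1 = 223.73, x_2 = 282.27, x_3 = 336.24

Technical coefficients a_ij = z_ij / X_j:
  a_11 = 68/680 = 0.10, a_21 = 34/680 = 0.05, a_31 = 136/680 = 0.20
  a_12 = 16/320 = 0.05, a_22 = 144/320 = 0.45, a_32 = 96/320 = 0.30
  a_13 = 92/460 = 0.20, a_23 = 115/460 = 0.25, a_33 = 23/460 = 0.05
I − A =
  [   0.90    -0.05    -0.20]
  [  -0.05     0.55    -0.25]
  [  -0.20    -0.30     0.95]
Cofactors of I−A, C_ij = (−1)^(i+j)·(minor ij) (rows/columns in the sector order above):
  C_11 = (0.55)(0.95) − (-0.25)(-0.30) = 0.4475
  C_12 = −[(-0.05)(0.95) − (-0.25)(-0.20)] = 0.0975
  C_13 = (-0.05)(-0.30) − (0.55)(-0.20) = 0.1250
  C_21 = −[(-0.05)(0.95) − (-0.20)(-0.30)] = 0.1075
  C_22 = (0.90)(0.95) − (-0.20)(-0.20) = 0.8150
  C_23 = −[(0.90)(-0.30) − (-0.05)(-0.20)] = 0.2800
  C_31 = (-0.05)(-0.25) − (-0.20)(0.55) = 0.1225
  C_32 = −[(0.90)(-0.25) − (-0.20)(-0.05)] = 0.2350
  C_33 = (0.90)(0.55) − (-0.05)(-0.05) = 0.4925
det(I−A) = Σ_j (I−A)_1j·C_1j = (0.90)(0.4475) + (-0.05)(0.0975) + (-0.20)(0.1250) = 0.372875
adj(I−A) = Cᵀ =
  [ 0.4475   0.1075   0.1225]
  [ 0.0975   0.8150   0.2350]
  [ 0.1250   0.2800   0.4925]
(I − A)⁻¹ = adj(I−A) / det(I−A) ≈
  [   1.2001     0.2883     0.3285]
  [   0.2615     2.1857     0.6302]
  [   0.3352     0.7509     1.3208]
x = (I − A)⁻¹ d = adj(I−A)·d / det(I−A), with det(I−A) = 0.372875:
  x_1 = (0.4475·120 + 0.1075·60 + 0.1225·190) / 0.372875 = 83.425 / 0.372875 ≈ 223.73
  x_2 = (0.0975·120 + 0.8150·60 + 0.2350·190) / 0.372875 = 105.25 / 0.372875 ≈ 282.27
  x_3 = (0.1250·120 + 0.2800·60 + 0.4925·190) / 0.372875 = 125.375 / 0.372875 ≈ 336.24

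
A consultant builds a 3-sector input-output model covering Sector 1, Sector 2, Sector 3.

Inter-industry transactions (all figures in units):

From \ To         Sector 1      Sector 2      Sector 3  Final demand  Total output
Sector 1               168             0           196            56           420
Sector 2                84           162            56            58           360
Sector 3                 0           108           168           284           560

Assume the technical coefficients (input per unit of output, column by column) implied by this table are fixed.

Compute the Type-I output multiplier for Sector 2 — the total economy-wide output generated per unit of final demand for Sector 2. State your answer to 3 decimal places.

Technical coefficients a_ij = z_ij / X_j:
  a_11 = 168/420 = 0.40, a_21 = 84/420 = 0.20, a_31 = 0/420 = 0.00
  a_12 = 0/360 = 0.00, a_22 = 162/360 = 0.45, a_32 = 108/360 = 0.30
  a_13 = 196/560 = 0.35, a_23 = 56/560 = 0.10, a_33 = 168/560 = 0.30
I − A =
  [   0.60     0.00    -0.35]
  [  -0.20     0.55    -0.10]
  [   0.00    -0.30     0.70]
Cofactors of I−A, C_ij = (−1)^(i+j)·(minor ij) (rows/columns in the sector order above):
  C_11 = (0.55)(0.70) − (-0.10)(-0.30) = 0.3550
  C_12 = −[(-0.20)(0.70) − (-0.10)(0.00)] = 0.1400
  C_13 = (-0.20)(-0.30) − (0.55)(0.00) = 0.0600
  C_21 = −[(0.00)(0.70) − (-0.35)(-0.30)] = 0.1050
  C_22 = (0.60)(0.70) − (-0.35)(0.00) = 0.4200
  C_23 = −[(0.60)(-0.30) − (0.00)(0.00)] = 0.1800
  C_31 = (0.00)(-0.10) − (-0.35)(0.55) = 0.1925
  C_32 = −[(0.60)(-0.10) − (-0.35)(-0.20)] = 0.1300
  C_33 = (0.60)(0.55) − (0.00)(-0.20) = 0.3300
det(I−A) = Σ_j (I−A)_1j·C_1j = (0.60)(0.3550) + (0.00)(0.1400) + (-0.35)(0.0600) = 0.1920
adj(I−A) = Cᵀ =
  [ 0.3550   0.1050   0.1925]
  [ 0.1400   0.4200   0.1300]
  [ 0.0600   0.1800   0.3300]
(I − A)⁻¹ = adj(I−A) / det(I−A) ≈
  [   1.8490     0.5469     1.0026]
  [   0.7292     2.1875     0.6771]
  [   0.3125     0.9375     1.7188]
The output multiplier for sector j is the column-j sum of the Leontief inverse (I − A)⁻¹ = adj(I−A) / det(I−A).
Column 2 of adj(I−A): (0.1050, 0.4200, 0.1800); det(I−A) = 0.1920.
m_2 = (0.1050 + 0.4200 + 0.1800) / 0.1920 = 0.705 / 0.1920 ≈ 3.672.

m_2 = 3.672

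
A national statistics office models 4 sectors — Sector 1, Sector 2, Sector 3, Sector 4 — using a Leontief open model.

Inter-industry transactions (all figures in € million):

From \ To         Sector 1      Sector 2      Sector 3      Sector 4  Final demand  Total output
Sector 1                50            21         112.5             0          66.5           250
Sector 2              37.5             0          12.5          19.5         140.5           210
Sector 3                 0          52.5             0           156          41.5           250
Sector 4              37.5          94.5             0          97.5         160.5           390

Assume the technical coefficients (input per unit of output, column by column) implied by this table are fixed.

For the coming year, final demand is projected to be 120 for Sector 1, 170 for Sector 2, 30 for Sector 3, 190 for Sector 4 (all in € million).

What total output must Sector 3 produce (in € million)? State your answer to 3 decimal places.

x_3 = 286.056

Technical coefficients a_ij = z_ij / X_j:
  a_11 = 50/250 = 0.20, a_21 = 37.5/250 = 0.15, a_31 = 0/250 = 0.00, a_41 = 37.5/250 = 0.15
  a_12 = 21/210 = 0.10, a_22 = 0/210 = 0.00, a_32 = 52.5/210 = 0.25, a_42 = 94.5/210 = 0.45
  a_13 = 112.5/250 = 0.45, a_23 = 12.5/250 = 0.05, a_33 = 0/250 = 0.00, a_43 = 0/250 = 0.00
  a_14 = 0/390 = 0.00, a_24 = 19.5/390 = 0.05, a_34 = 156/390 = 0.40, a_44 = 97.5/390 = 0.25
I − A =
  [   0.80    -0.10    -0.45     0.00]
  [  -0.15     1.00    -0.05    -0.05]
  [   0.00    -0.25     1.00    -0.40]
  [  -0.15    -0.45     0.00     0.75]
Compute the cofactors C_ij = (−1)^(i+j)·(3×3 minor ij) of I−A; the adjugate is their transpose:
adj(I−A) = Cᵀ =
  [ 0.709125   0.240375   0.331125   0.192625]
  [ 0.123000   0.573000   0.084000   0.083000]
  [ 0.117000   0.300000   0.570000   0.324000]
  [ 0.215625   0.391875   0.116625   0.758125]
det(I−A) = Σ_j (I−A)_1j·C_1j = (0.80)(0.709125) + (-0.10)(0.123000) + (-0.45)(0.117000) + (0.00)(0.215625) = 0.50235
(I − A)⁻¹ = adj(I−A) / det(I−A) ≈
  [   1.4116     0.4785     0.6592     0.3834]
  [   0.2448     1.1406     0.1672     0.1652]
  [   0.2329     0.5972     1.1347     0.6450]
  [   0.4292     0.7801     0.2322     1.5092]
x = (I − A)⁻¹ d = adj(I−A)·d / det(I−A), with det(I−A) = 0.50235:
  x_1 = (0.709125·120 + 0.240375·170 + 0.331125·30 + 0.192625·190) / 0.50235 = 172.49125 / 0.50235 ≈ 343.369
  x_2 = (0.123000·120 + 0.573000·170 + 0.084000·30 + 0.083000·190) / 0.50235 = 130.46 / 0.50235 ≈ 259.699
  x_3 = (0.117000·120 + 0.300000·170 + 0.570000·30 + 0.324000·190) / 0.50235 = 143.70 / 0.50235 ≈ 286.056
  x_4 = (0.215625·120 + 0.391875·170 + 0.116625·30 + 0.758125·190) / 0.50235 = 240.03625 / 0.50235 ≈ 477.827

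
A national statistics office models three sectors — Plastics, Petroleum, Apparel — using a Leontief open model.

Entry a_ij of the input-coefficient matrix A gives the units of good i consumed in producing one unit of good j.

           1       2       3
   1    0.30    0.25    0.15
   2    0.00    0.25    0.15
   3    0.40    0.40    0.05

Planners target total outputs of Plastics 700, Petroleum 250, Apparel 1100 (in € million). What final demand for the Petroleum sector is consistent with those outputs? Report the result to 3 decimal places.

d_2 = 22.500

I − A =
  [   0.70    -0.25    -0.15]
  [   0.00     0.75    -0.15]
  [  -0.40    -0.40     0.95]
d = (I − A) x:
  d_1 = (+0.70)·700 + (-0.25)·250 + (-0.15)·1100 = 262.500
  d_2 = (+0.00)·700 + (+0.75)·250 + (-0.15)·1100 = 22.500
  d_3 = (-0.40)·700 + (-0.40)·250 + (+0.95)·1100 = 665.000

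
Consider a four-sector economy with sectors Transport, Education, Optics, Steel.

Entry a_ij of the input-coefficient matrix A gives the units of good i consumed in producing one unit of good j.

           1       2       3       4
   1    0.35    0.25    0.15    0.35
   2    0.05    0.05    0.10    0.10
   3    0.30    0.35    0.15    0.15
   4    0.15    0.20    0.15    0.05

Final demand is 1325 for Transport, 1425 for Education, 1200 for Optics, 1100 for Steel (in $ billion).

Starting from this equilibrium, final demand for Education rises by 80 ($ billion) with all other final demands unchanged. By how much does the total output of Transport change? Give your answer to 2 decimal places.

Δx_1 = 82.91

I − A =
  [   0.65    -0.25    -0.15    -0.35]
  [  -0.05     0.95    -0.10    -0.10]
  [  -0.30    -0.35     0.85    -0.15]
  [  -0.15    -0.20    -0.15     0.95]
Compute the cofactors C_ij = (−1)^(i+j)·(3×3 minor ij) of I−A; the adjugate is their transpose:
adj(I−A) = Cᵀ =
  [ 0.687250   0.328500   0.216750   0.322000]
  [ 0.087250   0.403750   0.078250   0.087000]
  [ 0.309500   0.315125   0.504625   0.226875]
  [ 0.175750   0.186625   0.130375   0.438625]
det(I−A) = Σ_j (I−A)_1j·C_1j = (0.65)(0.687250) + (-0.25)(0.087250) + (-0.15)(0.309500) + (-0.35)(0.175750) = 0.3169625
(I − A)⁻¹ = adj(I−A) / det(I−A) ≈
  [   2.1682     1.0364     0.6838     1.0159]
  [   0.2753     1.2738     0.2469     0.2745]
  [   0.9765     0.9942     1.5921     0.7158]
  [   0.5545     0.5888     0.4113     1.3838]
Δx = (I − A)⁻¹ Δd with Δd having +80 in the Education component and 0 elsewhere.
So Δx_1 = L_12 · (+80), where L_12 = adj(I−A)_12 / det(I−A) = 0.328500 / 0.3169625.
Δx_1 = 0.328500 × (+80) / 0.3169625 = 26.28 / 0.3169625 ≈ 82.91.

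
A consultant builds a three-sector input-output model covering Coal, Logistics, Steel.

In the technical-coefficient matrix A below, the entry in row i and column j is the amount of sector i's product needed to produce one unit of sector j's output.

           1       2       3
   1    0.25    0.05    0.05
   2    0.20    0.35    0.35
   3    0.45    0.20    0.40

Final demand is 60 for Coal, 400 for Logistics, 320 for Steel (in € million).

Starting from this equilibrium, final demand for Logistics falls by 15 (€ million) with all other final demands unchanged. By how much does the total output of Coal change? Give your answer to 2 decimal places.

I − A =
  [   0.75    -0.05    -0.05]
  [  -0.20     0.65    -0.35]
  [  -0.45    -0.20     0.60]
Cofactors of I−A, C_ij = (−1)^(i+j)·(minor ij) (rows/columns in the sector order above):
  C_11 = (0.65)(0.60) − (-0.35)(-0.20) = 0.3200
  C_12 = −[(-0.20)(0.60) − (-0.35)(-0.45)] = 0.2775
  C_13 = (-0.20)(-0.20) − (0.65)(-0.45) = 0.3325
  C_21 = −[(-0.05)(0.60) − (-0.05)(-0.20)] = 0.0400
  C_22 = (0.75)(0.60) − (-0.05)(-0.45) = 0.4275
  C_23 = −[(0.75)(-0.20) − (-0.05)(-0.45)] = 0.1725
  C_31 = (-0.05)(-0.35) − (-0.05)(0.65) = 0.0500
  C_32 = −[(0.75)(-0.35) − (-0.05)(-0.20)] = 0.2725
  C_33 = (0.75)(0.65) − (-0.05)(-0.20) = 0.4775
det(I−A) = Σ_j (I−A)_1j·C_1j = (0.75)(0.3200) + (-0.05)(0.2775) + (-0.05)(0.3325) = 0.2095
adj(I−A) = Cᵀ =
  [ 0.3200   0.0400   0.0500]
  [ 0.2775   0.4275   0.2725]
  [ 0.3325   0.1725   0.4775]
(I − A)⁻¹ = adj(I−A) / det(I−A) ≈
  [   1.5274     0.1909     0.2387]
  [   1.3246     2.0406     1.3007]
  [   1.5871     0.8234     2.2792]
Δx = (I − A)⁻¹ Δd with Δd having -15 in the Logistics component and 0 elsewhere.
So Δx_1 = L_12 · (-15), where L_12 = adj(I−A)_12 / det(I−A) = 0.0400 / 0.2095.
Δx_1 = 0.0400 × (-15) / 0.2095 = -0.60 / 0.2095 ≈ -2.86.

Δx_1 = -2.86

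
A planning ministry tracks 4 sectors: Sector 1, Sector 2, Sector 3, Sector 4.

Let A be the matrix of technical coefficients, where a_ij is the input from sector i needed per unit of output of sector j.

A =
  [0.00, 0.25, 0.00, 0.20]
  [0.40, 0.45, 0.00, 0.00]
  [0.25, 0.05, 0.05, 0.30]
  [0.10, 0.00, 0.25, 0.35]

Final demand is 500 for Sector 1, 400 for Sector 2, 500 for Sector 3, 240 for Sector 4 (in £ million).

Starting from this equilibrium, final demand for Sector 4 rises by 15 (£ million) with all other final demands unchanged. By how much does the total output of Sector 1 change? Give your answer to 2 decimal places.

I − A =
  [   1.00    -0.25     0.00    -0.20]
  [  -0.40     0.55     0.00     0.00]
  [  -0.25    -0.05     0.95    -0.30]
  [  -0.10     0.00    -0.25     0.65]
Compute the cofactors C_ij = (−1)^(i+j)·(3×3 minor ij) of I−A; the adjugate is their transpose:
adj(I−A) = Cᵀ =
  [ 0.298375   0.138125   0.027500   0.104500]
  [ 0.217000   0.511000   0.020000   0.076000]
  [ 0.118875   0.079625   0.281500   0.166500]
  [ 0.091625   0.051875   0.112500   0.427500]
det(I−A) = Σ_j (I−A)_1j·C_1j = (1.00)(0.298375) + (-0.25)(0.217000) + (0.00)(0.118875) + (-0.20)(0.091625) = 0.2258
(I − A)⁻¹ = adj(I−A) / det(I−A) ≈
  [   1.3214     0.6117     0.1218     0.4628]
  [   0.9610     2.2631     0.0886     0.3366]
  [   0.5265     0.3526     1.2467     0.7374]
  [   0.4058     0.2297     0.4982     1.8933]
Δx = (I − A)⁻¹ Δd with Δd having +15 in the Sector 4 component and 0 elsewhere.
So Δx_1 = L_14 · (+15), where L_14 = adj(I−A)_14 / det(I−A) = 0.104500 / 0.2258.
Δx_1 = 0.104500 × (+15) / 0.2258 = 1.5675 / 0.2258 ≈ 6.94.

Δx_1 = 6.94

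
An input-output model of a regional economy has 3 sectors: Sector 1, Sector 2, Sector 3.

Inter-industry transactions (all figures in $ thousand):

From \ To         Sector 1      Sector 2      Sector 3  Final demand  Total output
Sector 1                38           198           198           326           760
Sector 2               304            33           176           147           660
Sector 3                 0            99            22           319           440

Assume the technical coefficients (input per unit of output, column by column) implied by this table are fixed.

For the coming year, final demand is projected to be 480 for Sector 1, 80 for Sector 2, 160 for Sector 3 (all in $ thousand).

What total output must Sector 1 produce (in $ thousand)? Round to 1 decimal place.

Technical coefficients a_ij = z_ij / X_j:
  a_11 = 38/760 = 0.05, a_21 = 304/760 = 0.40, a_31 = 0/760 = 0.00
  a_12 = 198/660 = 0.30, a_22 = 33/660 = 0.05, a_32 = 99/660 = 0.15
  a_13 = 198/440 = 0.45, a_23 = 176/440 = 0.40, a_33 = 22/440 = 0.05
I − A =
  [   0.95    -0.30    -0.45]
  [  -0.40     0.95    -0.40]
  [   0.00    -0.15     0.95]
Cofactors of I−A, C_ij = (−1)^(i+j)·(minor ij) (rows/columns in the sector order above):
  C_11 = (0.95)(0.95) − (-0.40)(-0.15) = 0.8425
  C_12 = −[(-0.40)(0.95) − (-0.40)(0.00)] = 0.3800
  C_13 = (-0.40)(-0.15) − (0.95)(0.00) = 0.0600
  C_21 = −[(-0.30)(0.95) − (-0.45)(-0.15)] = 0.3525
  C_22 = (0.95)(0.95) − (-0.45)(0.00) = 0.9025
  C_23 = −[(0.95)(-0.15) − (-0.30)(0.00)] = 0.1425
  C_31 = (-0.30)(-0.40) − (-0.45)(0.95) = 0.5475
  C_32 = −[(0.95)(-0.40) − (-0.45)(-0.40)] = 0.5600
  C_33 = (0.95)(0.95) − (-0.30)(-0.40) = 0.7825
det(I−A) = Σ_j (I−A)_1j·C_1j = (0.95)(0.8425) + (-0.30)(0.3800) + (-0.45)(0.0600) = 0.659375
adj(I−A) = Cᵀ =
  [ 0.8425   0.3525   0.5475]
  [ 0.3800   0.9025   0.5600]
  [ 0.0600   0.1425   0.7825]
(I − A)⁻¹ = adj(I−A) / det(I−A) ≈
  [   1.2777     0.5346     0.8303]
  [   0.5763     1.3687     0.8493]
  [   0.0910     0.2161     1.1867]
x = (I − A)⁻¹ d = adj(I−A)·d / det(I−A), with det(I−A) = 0.659375:
  x_1 = (0.8425·480 + 0.3525·80 + 0.5475·160) / 0.659375 = 520.20 / 0.659375 ≈ 788.9
  x_2 = (0.3800·480 + 0.9025·80 + 0.5600·160) / 0.659375 = 344.20 / 0.659375 ≈ 522.0
  x_3 = (0.0600·480 + 0.1425·80 + 0.7825·160) / 0.659375 = 165.40 / 0.659375 ≈ 250.8

x_1 = 788.9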